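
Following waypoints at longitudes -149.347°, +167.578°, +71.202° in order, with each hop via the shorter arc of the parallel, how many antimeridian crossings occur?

Leg 1: -149.347° → +167.578°, shortest Δλ = -43.075° (west) — crosses 180°.
Leg 2: +167.578° → +71.202°, shortest Δλ = -96.376° (west) — does not cross 180°.
Total crossings: 1.

1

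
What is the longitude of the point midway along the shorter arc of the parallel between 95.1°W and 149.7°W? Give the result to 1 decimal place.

122.4°W

Signed shortest Δλ from -95.1° to -149.7° is -54.6°.
Midpoint longitude = -95.1° + (-54.6°)/2 = -95.1° − 27.3° = -122.4°.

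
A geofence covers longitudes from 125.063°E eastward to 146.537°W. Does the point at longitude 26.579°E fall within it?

No

Band width going east from +125.063° to -146.537°: ((-146.537 − 125.063) mod 360) = 88.400°.
Offset of +26.579° east of the west edge: ((26.579 − 125.063) mod 360) = 261.516°.
261.516° > 88.400° ⇒ outside.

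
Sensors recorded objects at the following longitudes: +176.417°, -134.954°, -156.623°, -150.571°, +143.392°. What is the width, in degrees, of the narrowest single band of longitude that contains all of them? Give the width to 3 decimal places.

81.654°

Sort the longitudes: -156.623°, -150.571°, -134.954°, +143.392°, +176.417°.
Eastward gaps between consecutive values (wrapping around): 6.052°, 15.617°, 278.346°, 33.025°, 26.960°.
Largest gap = 278.346° ⇒ minimal covering band is its complement: 360° − 278.346° = 81.654°.
Band runs from +143.392° eastward to -134.954°, crossing the antimeridian.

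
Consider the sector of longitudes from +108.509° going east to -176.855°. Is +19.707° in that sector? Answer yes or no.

No

Band width going east from +108.509° to -176.855°: ((-176.855 − 108.509) mod 360) = 74.636°.
Offset of +19.707° east of the west edge: ((19.707 − 108.509) mod 360) = 271.198°.
271.198° > 74.636° ⇒ outside.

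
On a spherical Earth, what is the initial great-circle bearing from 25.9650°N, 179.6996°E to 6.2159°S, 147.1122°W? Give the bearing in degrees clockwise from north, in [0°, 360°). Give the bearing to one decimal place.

130.3°

Δλ = -147.1122 − 179.6996 = -326.8118°; wrapped into (−180°, 180°]: 33.1882°.
θ = atan2( sin Δλ · cos φ₂ , cos φ₁ · sin φ₂ − sin φ₁ · cos φ₂ · cos Δλ )
  = atan2(0.54417, -0.46160) = 130.306° → normalised to [0°, 360°): 130.306°.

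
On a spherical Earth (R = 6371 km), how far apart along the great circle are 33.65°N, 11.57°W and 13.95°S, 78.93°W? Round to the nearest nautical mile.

Δλ = -78.93 − -11.57 = -67.36°.
Δφ = -13.95 − 33.65 = -47.60°.
a = sin²(Δφ/2) + cos φ₁ · cos φ₂ · sin²(Δλ/2) = 0.411298.
c = 2·atan2(√a, √(1−a)) = 1.39245 rad → d = 6371·c ≈ 8871.29 km ≈ 4790.11 nmi.

4790 nmi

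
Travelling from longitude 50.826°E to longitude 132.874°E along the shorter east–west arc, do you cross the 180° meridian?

No

Signed shortest Δλ = ((132.874 − 50.826 + 180) mod 360) − 180 = 82.048°.
Going east by 82.048° from +50.826° reaches +132.874° without touching 180°.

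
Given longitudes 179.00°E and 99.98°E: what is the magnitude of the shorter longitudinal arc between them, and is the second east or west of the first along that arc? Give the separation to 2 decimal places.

79.02° west

Raw difference: 99.98 − 179.00 = -79.02°.
Normalise into (−180°, 180°]: -79.02° stays -79.02°.
Negative ⇒ the second point lies to the west; separation 79.02°.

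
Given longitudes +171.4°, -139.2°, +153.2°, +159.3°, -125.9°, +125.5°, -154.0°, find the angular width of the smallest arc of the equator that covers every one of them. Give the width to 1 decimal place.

108.6°

Sort the longitudes: -154.0°, -139.2°, -125.9°, +125.5°, +153.2°, +159.3°, +171.4°.
Eastward gaps between consecutive values (wrapping around): 14.8°, 13.3°, 251.4°, 27.7°, 6.1°, 12.1°, 34.6°.
Largest gap = 251.4° ⇒ minimal covering band is its complement: 360° − 251.4° = 108.6°.
Band runs from +125.5° eastward to -125.9°, crossing the antimeridian.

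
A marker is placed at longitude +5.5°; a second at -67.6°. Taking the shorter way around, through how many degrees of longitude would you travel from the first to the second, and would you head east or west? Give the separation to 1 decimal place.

Raw difference: -67.6 − 5.5 = -73.1°.
Normalise into (−180°, 180°]: -73.1° stays -73.1°.
Negative ⇒ the second point lies to the west; separation 73.1°.

73.1° west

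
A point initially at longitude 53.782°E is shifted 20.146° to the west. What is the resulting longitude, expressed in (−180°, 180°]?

33.636°E

Start at +53.782°; shift −20.146° → +33.636°.
+33.636° already lies in (−180°, 180°].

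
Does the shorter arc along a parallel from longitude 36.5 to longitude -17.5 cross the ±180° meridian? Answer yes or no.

Signed shortest Δλ = ((-17.5 − 36.5 + 180) mod 360) − 180 = -54.0°.
Going west by 54.0° from +36.5° reaches -17.5° without touching 180°.

No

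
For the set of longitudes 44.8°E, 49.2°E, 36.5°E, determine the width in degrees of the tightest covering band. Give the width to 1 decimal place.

12.7°

Sort the longitudes: +36.5°, +44.8°, +49.2°.
Eastward gaps between consecutive values (wrapping around): 8.3°, 4.4°, 347.3°.
Largest gap = 347.3° ⇒ minimal covering band is its complement: 360° − 347.3° = 12.7°.
Band runs from +36.5° eastward to +49.2°.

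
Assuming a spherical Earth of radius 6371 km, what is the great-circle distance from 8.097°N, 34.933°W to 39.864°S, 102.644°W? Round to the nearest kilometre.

Δλ = -102.644 − -34.933 = -67.711°.
Δφ = -39.864 − 8.097 = -47.961°.
a = sin²(Δφ/2) + cos φ₁ · cos φ₂ · sin²(Δλ/2) = 0.401030.
c = 2·atan2(√a, √(1−a)) = 1.37154 rad → d = 6371·c ≈ 8738.08 km.

8738 km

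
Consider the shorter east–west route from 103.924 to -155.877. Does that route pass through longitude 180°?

Yes

Naïve |-155.877 − 103.924| = 259.801° > 180°, so the shorter arc goes the other way round — across 180°.
Signed shortest Δλ = ((-155.877 − 103.924 + 180) mod 360) − 180 = 100.199°.
Going east by 100.199° from +103.924° passes through 180° before reaching -155.877°.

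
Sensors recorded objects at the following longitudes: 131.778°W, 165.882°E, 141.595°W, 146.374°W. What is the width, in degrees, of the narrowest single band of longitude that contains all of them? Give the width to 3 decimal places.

62.340°

Sort the longitudes: -146.374°, -141.595°, -131.778°, +165.882°.
Eastward gaps between consecutive values (wrapping around): 4.779°, 9.817°, 297.660°, 47.744°.
Largest gap = 297.660° ⇒ minimal covering band is its complement: 360° − 297.660° = 62.340°.
Band runs from +165.882° eastward to -131.778°, crossing the antimeridian.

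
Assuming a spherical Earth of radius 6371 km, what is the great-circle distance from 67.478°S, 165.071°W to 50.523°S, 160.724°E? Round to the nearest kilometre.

2655 km

Δλ = 160.724 − -165.071 = 325.795°; wrapped into (−180°, 180°]: -34.205°.
Δφ = -50.523 − -67.478 = 16.955°.
a = sin²(Δφ/2) + cos φ₁ · cos φ₂ · sin²(Δλ/2) = 0.042794.
c = 2·atan2(√a, √(1−a)) = 0.41674 rad → d = 6371·c ≈ 2655.07 km.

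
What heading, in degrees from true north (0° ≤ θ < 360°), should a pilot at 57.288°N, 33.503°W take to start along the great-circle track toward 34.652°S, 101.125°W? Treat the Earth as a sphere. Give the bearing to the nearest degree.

Δλ = -101.125 − -33.503 = -67.622°.
θ = atan2( sin Δλ · cos φ₂ , cos φ₁ · sin φ₂ − sin φ₁ · cos φ₂ · cos Δλ )
  = atan2(-0.76067, -0.57079) = -126.884° → normalised to [0°, 360°): 233.116°.

233°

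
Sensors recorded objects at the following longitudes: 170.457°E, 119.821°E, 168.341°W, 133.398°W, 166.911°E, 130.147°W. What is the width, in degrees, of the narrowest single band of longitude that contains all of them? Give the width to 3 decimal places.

Sort the longitudes: -168.341°, -133.398°, -130.147°, +119.821°, +166.911°, +170.457°.
Eastward gaps between consecutive values (wrapping around): 34.943°, 3.251°, 249.968°, 47.090°, 3.546°, 21.202°.
Largest gap = 249.968° ⇒ minimal covering band is its complement: 360° − 249.968° = 110.032°.
Band runs from +119.821° eastward to -130.147°, crossing the antimeridian.

110.032°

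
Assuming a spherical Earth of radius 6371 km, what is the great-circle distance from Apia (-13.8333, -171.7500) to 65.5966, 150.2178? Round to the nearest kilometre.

9381 km

Δλ = 150.2178 − -171.7500 = 321.9678°; wrapped into (−180°, 180°]: -38.0322°.
Δφ = 65.5966 − -13.8333 = 79.4299°.
a = sin²(Δφ/2) + cos φ₁ · cos φ₂ · sin²(Δλ/2) = 0.450873.
c = 2·atan2(√a, √(1−a)) = 1.47238 rad → d = 6371·c ≈ 9380.55 km.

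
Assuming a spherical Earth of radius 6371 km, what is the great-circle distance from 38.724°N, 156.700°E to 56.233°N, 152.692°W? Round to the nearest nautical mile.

2241 nmi

Δλ = -152.692 − 156.700 = -309.392°; wrapped into (−180°, 180°]: 50.608°.
Δφ = 56.233 − 38.724 = 17.509°.
a = sin²(Δφ/2) + cos φ₁ · cos φ₂ · sin²(Δλ/2) = 0.102385.
c = 2·atan2(√a, √(1−a)) = 0.65141 rad → d = 6371·c ≈ 4150.12 km ≈ 2240.89 nmi.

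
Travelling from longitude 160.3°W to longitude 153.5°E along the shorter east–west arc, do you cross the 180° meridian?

Naïve |153.5 − -160.3| = 313.8° > 180°, so the shorter arc goes the other way round — across 180°.
Signed shortest Δλ = ((153.5 − -160.3 + 180) mod 360) − 180 = -46.2°.
Going west by 46.2° from -160.3° passes through 180° before reaching +153.5°.

Yes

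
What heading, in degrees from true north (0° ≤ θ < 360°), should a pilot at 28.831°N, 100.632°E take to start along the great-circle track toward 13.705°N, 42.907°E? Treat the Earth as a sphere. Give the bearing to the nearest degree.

Δλ = 42.907 − 100.632 = -57.725°.
θ = atan2( sin Δλ · cos φ₂ , cos φ₁ · sin φ₂ − sin φ₁ · cos φ₂ · cos Δλ )
  = atan2(-0.82142, -0.04261) = -92.970° → normalised to [0°, 360°): 267.030°.

267°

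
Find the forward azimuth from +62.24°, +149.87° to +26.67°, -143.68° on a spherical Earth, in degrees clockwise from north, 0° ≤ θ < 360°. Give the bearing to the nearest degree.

97°

Δλ = -143.68 − 149.87 = -293.55°; wrapped into (−180°, 180°]: 66.45°.
θ = atan2( sin Δλ · cos φ₂ , cos φ₁ · sin φ₂ − sin φ₁ · cos φ₂ · cos Δλ )
  = atan2(0.81918, -0.10689) = 97.434° → normalised to [0°, 360°): 97.434°.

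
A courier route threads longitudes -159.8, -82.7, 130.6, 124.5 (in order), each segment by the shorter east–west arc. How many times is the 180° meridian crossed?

1

Leg 1: -159.8° → -82.7°, shortest Δλ = 77.1° (east) — does not cross 180°.
Leg 2: -82.7° → +130.6°, shortest Δλ = -146.7° (west) — crosses 180°.
Leg 3: +130.6° → +124.5°, shortest Δλ = -6.1° (west) — does not cross 180°.
Total crossings: 1.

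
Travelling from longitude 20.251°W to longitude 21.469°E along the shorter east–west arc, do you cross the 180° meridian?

No

Signed shortest Δλ = ((21.469 − -20.251 + 180) mod 360) − 180 = 41.72°.
Going east by 41.72° from -20.251° reaches +21.469° without touching 180°.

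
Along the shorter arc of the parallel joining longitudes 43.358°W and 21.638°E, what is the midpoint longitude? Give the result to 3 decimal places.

10.860°W

Signed shortest Δλ from -43.358° to +21.638° is +64.996°.
Midpoint longitude = -43.358° + (+64.996°)/2 = -43.358° + 32.498° = -10.860°.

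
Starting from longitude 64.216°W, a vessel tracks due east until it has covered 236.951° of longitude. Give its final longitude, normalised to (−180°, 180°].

172.735°E

Start at -64.216°; shift +236.951° → +172.735°.
+172.735° already lies in (−180°, 180°].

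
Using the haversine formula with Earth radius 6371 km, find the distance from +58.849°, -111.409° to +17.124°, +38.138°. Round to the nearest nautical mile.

Δλ = 38.138 − -111.409 = 149.547°.
Δφ = 17.124 − 58.849 = -41.725°.
a = sin²(Δφ/2) + cos φ₁ · cos φ₂ · sin²(Δλ/2) = 0.587090.
c = 2·atan2(√a, √(1−a)) = 1.74587 rad → d = 6371·c ≈ 11122.93 km ≈ 6005.90 nmi.

6006 nmi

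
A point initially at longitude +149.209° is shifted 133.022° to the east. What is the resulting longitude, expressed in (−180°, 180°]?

Start at +149.209°; shift +133.022° → +282.231°.
+282.231° lies outside (−180°, 180°]; subtract 360° → -77.769°.

-77.769°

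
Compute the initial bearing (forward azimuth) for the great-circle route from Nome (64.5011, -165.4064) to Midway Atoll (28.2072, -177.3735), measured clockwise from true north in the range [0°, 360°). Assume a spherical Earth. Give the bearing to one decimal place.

197.6°

Δλ = -177.3735 − -165.4064 = -11.9671°.
θ = atan2( sin Δλ · cos φ₂ , cos φ₁ · sin φ₂ − sin φ₁ · cos φ₂ · cos Δλ )
  = atan2(-0.18273, -0.57464) = -162.360° → normalised to [0°, 360°): 197.640°.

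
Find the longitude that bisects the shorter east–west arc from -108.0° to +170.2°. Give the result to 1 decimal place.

-148.9°

Signed shortest Δλ from -108.0° to +170.2° is -81.8°.
Midpoint longitude = -108.0° + (-81.8°)/2 = -108.0° − 40.9° = -148.9°.
(The naïve average (-108.0 + +170.2)/2 = 31.1° is on the wrong side of the globe.)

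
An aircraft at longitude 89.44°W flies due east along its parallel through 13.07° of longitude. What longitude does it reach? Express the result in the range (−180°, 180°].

76.37°W

Start at -89.44°; shift +13.07° → -76.37°.
-76.37° already lies in (−180°, 180°].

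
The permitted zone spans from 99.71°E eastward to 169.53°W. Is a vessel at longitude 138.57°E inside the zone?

Yes

Band width going east from +99.71° to -169.53°: ((-169.53 − 99.71) mod 360) = 90.76°.
Offset of +138.57° east of the west edge: ((138.57 − 99.71) mod 360) = 38.86°.
38.86° ≤ 90.76° ⇒ inside.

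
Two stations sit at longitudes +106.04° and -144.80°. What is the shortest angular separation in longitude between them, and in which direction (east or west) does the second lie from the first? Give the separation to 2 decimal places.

Raw difference: -144.80 − 106.04 = -250.84°.
Normalise into (−180°, 180°]: -250.84° + 360° = 109.16°.
Positive ⇒ the second point lies to the east; separation 109.16°.

109.16° east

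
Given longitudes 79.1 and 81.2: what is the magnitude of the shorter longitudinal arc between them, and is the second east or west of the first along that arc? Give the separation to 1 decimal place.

2.1° east

Raw difference: 81.2 − 79.1 = 2.1°.
Normalise into (−180°, 180°]: 2.1° stays 2.1°.
Positive ⇒ the second point lies to the east; separation 2.1°.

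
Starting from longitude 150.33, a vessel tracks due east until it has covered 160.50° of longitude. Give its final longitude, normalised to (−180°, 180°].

Start at +150.33°; shift +160.50° → +310.83°.
+310.83° lies outside (−180°, 180°]; subtract 360° → -49.17°.

-49.17°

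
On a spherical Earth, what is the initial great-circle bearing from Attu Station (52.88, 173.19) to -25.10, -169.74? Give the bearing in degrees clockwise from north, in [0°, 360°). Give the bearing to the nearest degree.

164°

Δλ = -169.74 − 173.19 = -342.93°; wrapped into (−180°, 180°]: 17.07°.
θ = atan2( sin Δλ · cos φ₂ , cos φ₁ · sin φ₂ − sin φ₁ · cos φ₂ · cos Δλ )
  = atan2(0.26582, -0.94627) = 164.309° → normalised to [0°, 360°): 164.309°.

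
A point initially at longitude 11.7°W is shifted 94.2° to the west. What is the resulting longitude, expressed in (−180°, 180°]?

105.9°W

Start at -11.7°; shift −94.2° → -105.9°.
-105.9° already lies in (−180°, 180°].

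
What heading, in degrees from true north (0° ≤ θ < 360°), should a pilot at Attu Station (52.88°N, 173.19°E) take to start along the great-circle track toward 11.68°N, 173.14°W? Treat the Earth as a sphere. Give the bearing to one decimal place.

160.0°

Δλ = -173.14 − 173.19 = -346.33°; wrapped into (−180°, 180°]: 13.67°.
θ = atan2( sin Δλ · cos φ₂ , cos φ₁ · sin φ₂ − sin φ₁ · cos φ₂ · cos Δλ )
  = atan2(0.23144, -0.63657) = 160.020° → normalised to [0°, 360°): 160.020°.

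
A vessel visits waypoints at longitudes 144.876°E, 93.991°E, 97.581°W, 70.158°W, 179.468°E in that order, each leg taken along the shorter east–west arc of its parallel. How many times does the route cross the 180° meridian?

2

Leg 1: +144.876° → +93.991°, shortest Δλ = -50.885° (west) — does not cross 180°.
Leg 2: +93.991° → -97.581°, shortest Δλ = 168.428° (east) — crosses 180°.
Leg 3: -97.581° → -70.158°, shortest Δλ = 27.423° (east) — does not cross 180°.
Leg 4: -70.158° → +179.468°, shortest Δλ = -110.374° (west) — crosses 180°.
Total crossings: 2.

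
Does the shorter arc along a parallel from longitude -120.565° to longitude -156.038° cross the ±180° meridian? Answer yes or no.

Signed shortest Δλ = ((-156.038 − -120.565 + 180) mod 360) − 180 = -35.473°.
Going west by 35.473° from -120.565° reaches -156.038° without touching 180°.

No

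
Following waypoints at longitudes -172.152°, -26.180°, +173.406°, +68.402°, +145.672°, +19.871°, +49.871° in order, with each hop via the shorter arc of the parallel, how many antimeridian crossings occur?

1

Leg 1: -172.152° → -26.180°, shortest Δλ = 145.972° (east) — does not cross 180°.
Leg 2: -26.180° → +173.406°, shortest Δλ = -160.414° (west) — crosses 180°.
Leg 3: +173.406° → +68.402°, shortest Δλ = -105.004° (west) — does not cross 180°.
Leg 4: +68.402° → +145.672°, shortest Δλ = 77.27° (east) — does not cross 180°.
Leg 5: +145.672° → +19.871°, shortest Δλ = -125.801° (west) — does not cross 180°.
Leg 6: +19.871° → +49.871°, shortest Δλ = 30.0° (east) — does not cross 180°.
Total crossings: 1.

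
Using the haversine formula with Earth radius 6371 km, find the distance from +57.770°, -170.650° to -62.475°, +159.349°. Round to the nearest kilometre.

Δλ = 159.349 − -170.650 = 329.999°; wrapped into (−180°, 180°]: -30.001°.
Δφ = -62.475 − 57.770 = -120.245°.
a = sin²(Δφ/2) + cos φ₁ · cos φ₂ · sin²(Δλ/2) = 0.768360.
c = 2·atan2(√a, √(1−a)) = 2.13734 rad → d = 6371·c ≈ 13617.01 km.

13617 km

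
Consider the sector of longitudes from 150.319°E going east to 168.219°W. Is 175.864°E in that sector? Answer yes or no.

Band width going east from +150.319° to -168.219°: ((-168.219 − 150.319) mod 360) = 41.462°.
Offset of +175.864° east of the west edge: ((175.864 − 150.319) mod 360) = 25.545°.
25.545° ≤ 41.462° ⇒ inside.

Yes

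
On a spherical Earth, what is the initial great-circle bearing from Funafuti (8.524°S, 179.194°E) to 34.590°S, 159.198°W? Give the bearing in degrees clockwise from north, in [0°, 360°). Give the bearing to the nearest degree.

146°

Δλ = -159.198 − 179.194 = -338.392°; wrapped into (−180°, 180°]: 21.608°.
θ = atan2( sin Δλ · cos φ₂ , cos φ₁ · sin φ₂ − sin φ₁ · cos φ₂ · cos Δλ )
  = atan2(0.30316, -0.44798) = 145.913° → normalised to [0°, 360°): 145.913°.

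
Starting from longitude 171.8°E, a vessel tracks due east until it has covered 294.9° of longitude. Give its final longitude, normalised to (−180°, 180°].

Start at +171.8°; shift +294.9° → +466.7°.
+466.7° lies outside (−180°, 180°]; subtract 360° → +106.7°.

106.7°E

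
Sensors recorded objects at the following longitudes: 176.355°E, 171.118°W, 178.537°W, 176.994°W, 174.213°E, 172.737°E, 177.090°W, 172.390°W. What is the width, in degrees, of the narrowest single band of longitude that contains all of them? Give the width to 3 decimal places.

Sort the longitudes: -178.537°, -177.090°, -176.994°, -172.390°, -171.118°, +172.737°, +174.213°, +176.355°.
Eastward gaps between consecutive values (wrapping around): 1.447°, 0.096°, 4.604°, 1.272°, 343.855°, 1.476°, 2.142°, 5.108°.
Largest gap = 343.855° ⇒ minimal covering band is its complement: 360° − 343.855° = 16.145°.
Band runs from +172.737° eastward to -171.118°, crossing the antimeridian.

16.145°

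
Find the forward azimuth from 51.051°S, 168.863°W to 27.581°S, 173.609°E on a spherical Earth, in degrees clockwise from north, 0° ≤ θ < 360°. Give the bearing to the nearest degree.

Δλ = 173.609 − -168.863 = 342.472°; wrapped into (−180°, 180°]: -17.528°.
θ = atan2( sin Δλ · cos φ₂ , cos φ₁ · sin φ₂ − sin φ₁ · cos φ₂ · cos Δλ )
  = atan2(-0.26695, 0.36626) = -36.086° → normalised to [0°, 360°): 323.914°.

324°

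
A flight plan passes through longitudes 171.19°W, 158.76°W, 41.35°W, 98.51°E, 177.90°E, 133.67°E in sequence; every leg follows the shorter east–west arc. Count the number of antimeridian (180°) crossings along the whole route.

Leg 1: -171.19° → -158.76°, shortest Δλ = 12.43° (east) — does not cross 180°.
Leg 2: -158.76° → -41.35°, shortest Δλ = 117.41° (east) — does not cross 180°.
Leg 3: -41.35° → +98.51°, shortest Δλ = 139.86° (east) — does not cross 180°.
Leg 4: +98.51° → +177.90°, shortest Δλ = 79.39° (east) — does not cross 180°.
Leg 5: +177.90° → +133.67°, shortest Δλ = -44.23° (west) — does not cross 180°.
Total crossings: 0.

0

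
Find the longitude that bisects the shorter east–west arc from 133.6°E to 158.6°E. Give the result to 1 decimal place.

146.1°E

Signed shortest Δλ from +133.6° to +158.6° is +25.0°.
Midpoint longitude = +133.6° + (+25.0°)/2 = +133.6° + 12.5° = +146.1°.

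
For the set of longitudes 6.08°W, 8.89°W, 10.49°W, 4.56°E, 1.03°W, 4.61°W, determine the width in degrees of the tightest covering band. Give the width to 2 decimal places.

15.05°

Sort the longitudes: -10.49°, -8.89°, -6.08°, -4.61°, -1.03°, +4.56°.
Eastward gaps between consecutive values (wrapping around): 1.60°, 2.81°, 1.47°, 3.58°, 5.59°, 344.95°.
Largest gap = 344.95° ⇒ minimal covering band is its complement: 360° − 344.95° = 15.05°.
Band runs from -10.49° eastward to +4.56°.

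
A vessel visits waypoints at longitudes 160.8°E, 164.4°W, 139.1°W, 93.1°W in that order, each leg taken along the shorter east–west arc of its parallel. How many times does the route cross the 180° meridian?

1

Leg 1: +160.8° → -164.4°, shortest Δλ = 34.8° (east) — crosses 180°.
Leg 2: -164.4° → -139.1°, shortest Δλ = 25.3° (east) — does not cross 180°.
Leg 3: -139.1° → -93.1°, shortest Δλ = 46.0° (east) — does not cross 180°.
Total crossings: 1.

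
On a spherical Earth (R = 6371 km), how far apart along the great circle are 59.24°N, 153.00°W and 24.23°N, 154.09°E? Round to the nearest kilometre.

Δλ = 154.09 − -153.00 = 307.09°; wrapped into (−180°, 180°]: -52.91°.
Δφ = 24.23 − 59.24 = -35.01°.
a = sin²(Δφ/2) + cos φ₁ · cos φ₂ · sin²(Δλ/2) = 0.183036.
c = 2·atan2(√a, √(1−a)) = 0.88417 rad → d = 6371·c ≈ 5633.08 km.

5633 km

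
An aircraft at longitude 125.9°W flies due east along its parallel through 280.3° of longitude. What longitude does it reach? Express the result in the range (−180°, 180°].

154.4°E

Start at -125.9°; shift +280.3° → +154.4°.
+154.4° already lies in (−180°, 180°].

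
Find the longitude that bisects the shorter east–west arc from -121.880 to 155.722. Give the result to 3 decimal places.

-163.079°

Signed shortest Δλ from -121.880° to +155.722° is -82.398°.
Midpoint longitude = -121.880° + (-82.398°)/2 = -121.880° − 41.199° = -163.079°.
(The naïve average (-121.880 + +155.722)/2 = 16.921° is on the wrong side of the globe.)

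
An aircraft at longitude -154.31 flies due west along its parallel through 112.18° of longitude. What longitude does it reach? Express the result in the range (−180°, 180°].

Start at -154.31°; shift −112.18° → -266.49°.
-266.49° lies outside (−180°, 180°]; add 360° → +93.51°.

+93.51°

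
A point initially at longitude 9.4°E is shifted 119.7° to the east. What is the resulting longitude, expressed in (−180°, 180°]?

129.1°E

Start at +9.4°; shift +119.7° → +129.1°.
+129.1° already lies in (−180°, 180°].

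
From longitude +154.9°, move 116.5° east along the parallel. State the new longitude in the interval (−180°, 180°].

-88.6°

Start at +154.9°; shift +116.5° → +271.4°.
+271.4° lies outside (−180°, 180°]; subtract 360° → -88.6°.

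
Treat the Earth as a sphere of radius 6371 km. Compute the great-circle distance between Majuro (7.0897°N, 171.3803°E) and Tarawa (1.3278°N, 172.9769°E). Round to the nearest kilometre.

665 km

Δλ = 172.9769 − 171.3803 = 1.5966°.
Δφ = 1.3278 − 7.0897 = -5.7619°.
a = sin²(Δφ/2) + cos φ₁ · cos φ₂ · sin²(Δλ/2) = 0.002719.
c = 2·atan2(√a, √(1−a)) = 0.10433 rad → d = 6371·c ≈ 664.69 km.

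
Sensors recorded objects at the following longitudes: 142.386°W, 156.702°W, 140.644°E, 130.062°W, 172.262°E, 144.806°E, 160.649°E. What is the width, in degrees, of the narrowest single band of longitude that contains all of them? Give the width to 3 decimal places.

89.294°

Sort the longitudes: -156.702°, -142.386°, -130.062°, +140.644°, +144.806°, +160.649°, +172.262°.
Eastward gaps between consecutive values (wrapping around): 14.316°, 12.324°, 270.706°, 4.162°, 15.843°, 11.613°, 31.036°.
Largest gap = 270.706° ⇒ minimal covering band is its complement: 360° − 270.706° = 89.294°.
Band runs from +140.644° eastward to -130.062°, crossing the antimeridian.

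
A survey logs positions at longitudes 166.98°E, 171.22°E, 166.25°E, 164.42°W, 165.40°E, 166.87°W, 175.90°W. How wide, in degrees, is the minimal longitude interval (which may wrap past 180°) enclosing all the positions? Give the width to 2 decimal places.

30.18°

Sort the longitudes: -175.90°, -166.87°, -164.42°, +165.40°, +166.25°, +166.98°, +171.22°.
Eastward gaps between consecutive values (wrapping around): 9.03°, 2.45°, 329.82°, 0.85°, 0.73°, 4.24°, 12.88°.
Largest gap = 329.82° ⇒ minimal covering band is its complement: 360° − 329.82° = 30.18°.
Band runs from +165.40° eastward to -164.42°, crossing the antimeridian.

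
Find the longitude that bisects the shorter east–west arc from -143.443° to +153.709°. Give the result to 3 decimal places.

Signed shortest Δλ from -143.443° to +153.709° is -62.848°.
Midpoint longitude = -143.443° + (-62.848°)/2 = -143.443° − 31.424° = -174.867°.
(The naïve average (-143.443 + +153.709)/2 = 5.133° is on the wrong side of the globe.)

-174.867°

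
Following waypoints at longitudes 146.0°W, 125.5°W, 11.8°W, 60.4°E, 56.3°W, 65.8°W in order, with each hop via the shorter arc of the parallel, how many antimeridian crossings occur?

Leg 1: -146.0° → -125.5°, shortest Δλ = 20.5° (east) — does not cross 180°.
Leg 2: -125.5° → -11.8°, shortest Δλ = 113.7° (east) — does not cross 180°.
Leg 3: -11.8° → +60.4°, shortest Δλ = 72.2° (east) — does not cross 180°.
Leg 4: +60.4° → -56.3°, shortest Δλ = -116.7° (west) — does not cross 180°.
Leg 5: -56.3° → -65.8°, shortest Δλ = -9.5° (west) — does not cross 180°.
Total crossings: 0.

0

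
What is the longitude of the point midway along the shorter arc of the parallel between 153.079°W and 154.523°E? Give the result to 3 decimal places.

179.278°W

Signed shortest Δλ from -153.079° to +154.523° is -52.398°.
Midpoint longitude = -153.079° + (-52.398°)/2 = -153.079° − 26.199° = -179.278°.
(The naïve average (-153.079 + +154.523)/2 = 0.722° is on the wrong side of the globe.)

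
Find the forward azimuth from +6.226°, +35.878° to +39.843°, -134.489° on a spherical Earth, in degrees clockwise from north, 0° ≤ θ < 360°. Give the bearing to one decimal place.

349.9°

Δλ = -134.489 − 35.878 = -170.367°.
θ = atan2( sin Δλ · cos φ₂ , cos φ₁ · sin φ₂ − sin φ₁ · cos φ₂ · cos Δλ )
  = atan2(-0.12848, 0.71900) = -10.131° → normalised to [0°, 360°): 349.869°.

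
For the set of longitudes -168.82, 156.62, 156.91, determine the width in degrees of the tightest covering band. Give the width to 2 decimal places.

Sort the longitudes: -168.82°, +156.62°, +156.91°.
Eastward gaps between consecutive values (wrapping around): 325.44°, 0.29°, 34.27°.
Largest gap = 325.44° ⇒ minimal covering band is its complement: 360° − 325.44° = 34.56°.
Band runs from +156.62° eastward to -168.82°, crossing the antimeridian.

34.56°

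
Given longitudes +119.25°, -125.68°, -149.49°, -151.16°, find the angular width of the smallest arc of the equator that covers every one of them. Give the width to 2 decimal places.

Sort the longitudes: -151.16°, -149.49°, -125.68°, +119.25°.
Eastward gaps between consecutive values (wrapping around): 1.67°, 23.81°, 244.93°, 89.59°.
Largest gap = 244.93° ⇒ minimal covering band is its complement: 360° − 244.93° = 115.07°.
Band runs from +119.25° eastward to -125.68°, crossing the antimeridian.

115.07°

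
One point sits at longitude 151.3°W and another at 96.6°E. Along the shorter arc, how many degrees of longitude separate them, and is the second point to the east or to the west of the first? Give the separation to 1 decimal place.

112.1° west

Raw difference: 96.6 − -151.3 = 247.9°.
Normalise into (−180°, 180°]: 247.9° − 360° = -112.1°.
Negative ⇒ the second point lies to the west; separation 112.1°.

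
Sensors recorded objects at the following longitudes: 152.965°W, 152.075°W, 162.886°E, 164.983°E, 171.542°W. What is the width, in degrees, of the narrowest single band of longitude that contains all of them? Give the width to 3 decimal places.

45.039°

Sort the longitudes: -171.542°, -152.965°, -152.075°, +162.886°, +164.983°.
Eastward gaps between consecutive values (wrapping around): 18.577°, 0.890°, 314.961°, 2.097°, 23.475°.
Largest gap = 314.961° ⇒ minimal covering band is its complement: 360° − 314.961° = 45.039°.
Band runs from +162.886° eastward to -152.075°, crossing the antimeridian.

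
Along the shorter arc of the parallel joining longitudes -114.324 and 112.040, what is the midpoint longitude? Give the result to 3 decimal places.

Signed shortest Δλ from -114.324° to +112.040° is -133.636°.
Midpoint longitude = -114.324° + (-133.636°)/2 = -114.324° − 66.818° = -181.142°.
Normalise into (−180°, 180°]: +178.858°.
(The naïve average (-114.324 + +112.040)/2 = -1.142° is on the wrong side of the globe.)

+178.858°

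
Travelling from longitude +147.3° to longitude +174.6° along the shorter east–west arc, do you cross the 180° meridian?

Signed shortest Δλ = ((174.6 − 147.3 + 180) mod 360) − 180 = 27.3°.
Going east by 27.3° from +147.3° reaches +174.6° without touching 180°.

No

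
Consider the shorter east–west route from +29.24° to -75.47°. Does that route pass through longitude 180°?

No

Signed shortest Δλ = ((-75.47 − 29.24 + 180) mod 360) − 180 = -104.71°.
Going west by 104.71° from +29.24° reaches -75.47° without touching 180°.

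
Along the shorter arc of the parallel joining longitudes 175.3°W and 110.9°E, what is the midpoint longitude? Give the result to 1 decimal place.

147.8°E

Signed shortest Δλ from -175.3° to +110.9° is -73.8°.
Midpoint longitude = -175.3° + (-73.8°)/2 = -175.3° − 36.9° = -212.2°.
Normalise into (−180°, 180°]: +147.8°.
(The naïve average (-175.3 + +110.9)/2 = -32.2° is on the wrong side of the globe.)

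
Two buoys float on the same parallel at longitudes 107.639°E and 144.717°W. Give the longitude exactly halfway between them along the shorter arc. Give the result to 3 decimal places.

Signed shortest Δλ from +107.639° to -144.717° is +107.644°.
Midpoint longitude = +107.639° + (+107.644°)/2 = +107.639° + 53.822° = +161.461°.
(The naïve average (+107.639 + -144.717)/2 = -18.539° is on the wrong side of the globe.)

161.461°E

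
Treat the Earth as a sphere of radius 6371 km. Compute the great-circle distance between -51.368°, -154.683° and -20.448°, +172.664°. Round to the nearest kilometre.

Δλ = 172.664 − -154.683 = 327.347°; wrapped into (−180°, 180°]: -32.653°.
Δφ = -20.448 − -51.368 = 30.920°.
a = sin²(Δφ/2) + cos φ₁ · cos φ₂ · sin²(Δλ/2) = 0.117284.
c = 2·atan2(√a, √(1−a)) = 0.69908 rad → d = 6371·c ≈ 4453.86 km.

4454 km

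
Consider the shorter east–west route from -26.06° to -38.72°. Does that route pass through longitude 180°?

No

Signed shortest Δλ = ((-38.72 − -26.06 + 180) mod 360) − 180 = -12.66°.
Going west by 12.66° from -26.06° reaches -38.72° without touching 180°.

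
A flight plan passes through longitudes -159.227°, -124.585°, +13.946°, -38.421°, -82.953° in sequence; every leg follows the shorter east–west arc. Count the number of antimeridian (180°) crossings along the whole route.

Leg 1: -159.227° → -124.585°, shortest Δλ = 34.642° (east) — does not cross 180°.
Leg 2: -124.585° → +13.946°, shortest Δλ = 138.531° (east) — does not cross 180°.
Leg 3: +13.946° → -38.421°, shortest Δλ = -52.367° (west) — does not cross 180°.
Leg 4: -38.421° → -82.953°, shortest Δλ = -44.532° (west) — does not cross 180°.
Total crossings: 0.

0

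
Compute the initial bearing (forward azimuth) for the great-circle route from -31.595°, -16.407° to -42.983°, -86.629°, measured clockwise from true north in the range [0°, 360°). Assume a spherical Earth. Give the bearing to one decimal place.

236.8°

Δλ = -86.629 − -16.407 = -70.222°.
θ = atan2( sin Δλ · cos φ₂ , cos φ₁ · sin φ₂ − sin φ₁ · cos φ₂ · cos Δλ )
  = atan2(-0.68840, -0.45103) = -123.232° → normalised to [0°, 360°): 236.768°.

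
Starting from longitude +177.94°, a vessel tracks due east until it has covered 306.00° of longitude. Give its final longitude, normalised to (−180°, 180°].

+123.94°

Start at +177.94°; shift +306.00° → +483.94°.
+483.94° lies outside (−180°, 180°]; subtract 360° → +123.94°.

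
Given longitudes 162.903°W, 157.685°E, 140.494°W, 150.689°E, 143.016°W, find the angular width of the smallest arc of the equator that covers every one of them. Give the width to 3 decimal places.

Sort the longitudes: -162.903°, -143.016°, -140.494°, +150.689°, +157.685°.
Eastward gaps between consecutive values (wrapping around): 19.887°, 2.522°, 291.183°, 6.996°, 39.412°.
Largest gap = 291.183° ⇒ minimal covering band is its complement: 360° − 291.183° = 68.817°.
Band runs from +150.689° eastward to -140.494°, crossing the antimeridian.

68.817°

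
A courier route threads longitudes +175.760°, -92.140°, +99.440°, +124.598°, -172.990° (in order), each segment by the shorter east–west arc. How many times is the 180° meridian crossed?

3

Leg 1: +175.760° → -92.140°, shortest Δλ = 92.1° (east) — crosses 180°.
Leg 2: -92.140° → +99.440°, shortest Δλ = -168.42° (west) — crosses 180°.
Leg 3: +99.440° → +124.598°, shortest Δλ = 25.158° (east) — does not cross 180°.
Leg 4: +124.598° → -172.990°, shortest Δλ = 62.412° (east) — crosses 180°.
Total crossings: 3.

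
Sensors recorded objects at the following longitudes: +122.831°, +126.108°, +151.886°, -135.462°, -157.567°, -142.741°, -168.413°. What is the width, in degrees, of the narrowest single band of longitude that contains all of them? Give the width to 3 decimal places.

101.707°

Sort the longitudes: -168.413°, -157.567°, -142.741°, -135.462°, +122.831°, +126.108°, +151.886°.
Eastward gaps between consecutive values (wrapping around): 10.846°, 14.826°, 7.279°, 258.293°, 3.277°, 25.778°, 39.701°.
Largest gap = 258.293° ⇒ minimal covering band is its complement: 360° − 258.293° = 101.707°.
Band runs from +122.831° eastward to -135.462°, crossing the antimeridian.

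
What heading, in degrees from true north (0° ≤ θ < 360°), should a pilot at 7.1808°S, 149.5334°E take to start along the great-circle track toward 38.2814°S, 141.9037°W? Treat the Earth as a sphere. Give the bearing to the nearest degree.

128°

Δλ = -141.9037 − 149.5334 = -291.4371°; wrapped into (−180°, 180°]: 68.5629°.
θ = atan2( sin Δλ · cos φ₂ , cos φ₁ · sin φ₂ − sin φ₁ · cos φ₂ · cos Δλ )
  = atan2(0.73067, -0.57880) = 128.385° → normalised to [0°, 360°): 128.385°.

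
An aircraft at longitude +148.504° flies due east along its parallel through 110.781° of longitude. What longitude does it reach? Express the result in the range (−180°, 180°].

Start at +148.504°; shift +110.781° → +259.285°.
+259.285° lies outside (−180°, 180°]; subtract 360° → -100.715°.

-100.715°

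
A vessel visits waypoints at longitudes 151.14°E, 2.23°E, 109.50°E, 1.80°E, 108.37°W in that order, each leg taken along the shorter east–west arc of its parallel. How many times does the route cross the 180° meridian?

0

Leg 1: +151.14° → +2.23°, shortest Δλ = -148.91° (west) — does not cross 180°.
Leg 2: +2.23° → +109.50°, shortest Δλ = 107.27° (east) — does not cross 180°.
Leg 3: +109.50° → +1.80°, shortest Δλ = -107.7° (west) — does not cross 180°.
Leg 4: +1.80° → -108.37°, shortest Δλ = -110.17° (west) — does not cross 180°.
Total crossings: 0.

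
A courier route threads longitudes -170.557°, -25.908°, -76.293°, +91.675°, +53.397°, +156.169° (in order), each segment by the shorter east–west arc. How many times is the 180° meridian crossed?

0

Leg 1: -170.557° → -25.908°, shortest Δλ = 144.649° (east) — does not cross 180°.
Leg 2: -25.908° → -76.293°, shortest Δλ = -50.385° (west) — does not cross 180°.
Leg 3: -76.293° → +91.675°, shortest Δλ = 167.968° (east) — does not cross 180°.
Leg 4: +91.675° → +53.397°, shortest Δλ = -38.278° (west) — does not cross 180°.
Leg 5: +53.397° → +156.169°, shortest Δλ = 102.772° (east) — does not cross 180°.
Total crossings: 0.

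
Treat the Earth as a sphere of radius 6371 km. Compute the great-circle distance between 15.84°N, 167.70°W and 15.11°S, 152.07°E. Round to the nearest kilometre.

5600 km

Δλ = 152.07 − -167.70 = 319.77°; wrapped into (−180°, 180°]: -40.23°.
Δφ = -15.11 − 15.84 = -30.95°.
a = sin²(Δφ/2) + cos φ₁ · cos φ₂ · sin²(Δλ/2) = 0.181038.
c = 2·atan2(√a, √(1−a)) = 0.87900 rad → d = 6371·c ≈ 5600.09 km.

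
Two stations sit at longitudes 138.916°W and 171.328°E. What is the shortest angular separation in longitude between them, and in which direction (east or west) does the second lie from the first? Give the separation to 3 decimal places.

49.756° west

Raw difference: 171.328 − -138.916 = 310.244°.
Normalise into (−180°, 180°]: 310.244° − 360° = -49.756°.
Negative ⇒ the second point lies to the west; separation 49.756°.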